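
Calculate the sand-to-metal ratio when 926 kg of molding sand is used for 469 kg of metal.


Formula: Sand-to-Metal Ratio = W_sand / W_metal
Ratio = 926 kg / 469 kg = 1.9744

Answer: 1.9744


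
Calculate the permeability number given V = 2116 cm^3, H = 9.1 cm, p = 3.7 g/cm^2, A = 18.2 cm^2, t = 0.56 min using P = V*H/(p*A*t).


Formula: Permeability Number P = (V * H) / (p * A * t)
Numerator: V * H = 2116 * 9.1 = 19255.6
Denominator: p * A * t = 3.7 * 18.2 * 0.56 = 37.7104
P = 19255.6 / 37.7104 = 510.6178

Answer: 510.6178


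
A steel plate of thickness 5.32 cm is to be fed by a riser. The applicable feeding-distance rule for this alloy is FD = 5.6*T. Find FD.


Formula: FD = 5.6 * T  (riser feeding-distance rule)
FD = 5.6 * 5.32 cm = 29.7920 cm

29.7920 cm


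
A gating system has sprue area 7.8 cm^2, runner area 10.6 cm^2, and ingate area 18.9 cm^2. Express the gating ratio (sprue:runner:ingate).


Sprue:Runner:Ingate = 1 : 10.6/7.8 : 18.9/7.8 = 1:1.36:2.42

Answer: 1:1.36:2.42


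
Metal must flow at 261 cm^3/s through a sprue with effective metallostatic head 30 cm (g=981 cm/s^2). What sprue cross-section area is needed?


Formula: v = sqrt(2*g*h), A = Q/v
Velocity: v = sqrt(2 * 981 * 30) = sqrt(58860) = 242.6108 cm/s
Sprue area: A = Q / v = 261 / 242.6108 = 1.0758 cm^2


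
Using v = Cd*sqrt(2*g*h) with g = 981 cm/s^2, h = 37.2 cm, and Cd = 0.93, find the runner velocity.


Formula: v = Cd * sqrt(2 * g * h)  (Torricelli with discharge coefficient)
2*g*h = 2 * 981 * 37.2 = 72986.4 cm^2/s^2
sqrt(72986.4) = 270.15995 cm/s
v = 0.93 * 270.15995 = 251.2488 cm/s

Final answer: 251.2488 cm/s


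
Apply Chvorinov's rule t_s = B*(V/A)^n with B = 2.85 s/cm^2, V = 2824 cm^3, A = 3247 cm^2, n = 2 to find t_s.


Formula: t_s = B * (V/A)^n  (Chvorinov's rule, n=2)
Modulus M = V/A = 2824/3247 = 0.869726 cm
M^2 = 0.869726^2 = 0.756423 cm^2
t_s = 2.85 * 0.756423 = 2.1558 s

Final answer: 2.1558 s


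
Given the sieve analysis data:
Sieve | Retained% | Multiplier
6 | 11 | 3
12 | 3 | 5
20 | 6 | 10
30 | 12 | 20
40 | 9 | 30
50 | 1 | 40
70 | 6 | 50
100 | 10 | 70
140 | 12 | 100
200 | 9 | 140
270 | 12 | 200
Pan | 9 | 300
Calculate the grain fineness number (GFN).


Formula: GFN = sum(pct * multiplier) / sum(pct)
sum(pct * multiplier) = 9218
sum(pct) = 100
GFN = 9218 / 100 = 92.18

Answer: 92.18


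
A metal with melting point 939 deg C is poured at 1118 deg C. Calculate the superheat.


Formula: Superheat = T_pour - T_melt
Superheat = 1118 - 939 = 179 deg C


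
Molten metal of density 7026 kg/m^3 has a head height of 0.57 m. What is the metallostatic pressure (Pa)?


Formula: P = rho * g * h
rho * g = 7026 * 9.81 = 68925.06 N/m^3
P = 68925.06 * 0.57 = 39287.2842 Pa

Answer: 39287.2842 Pa


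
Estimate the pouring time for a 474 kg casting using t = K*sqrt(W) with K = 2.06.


Formula: t = K * sqrt(W)
sqrt(W) = sqrt(474) = 21.77154
t = 2.06 * 21.77154 = 44.8494 s


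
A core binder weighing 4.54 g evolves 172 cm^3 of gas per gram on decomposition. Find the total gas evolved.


Formula: V_gas = W_binder * gas_evolution_rate
V = 4.54 g * 172 cm^3/g = 780.8800 cm^3


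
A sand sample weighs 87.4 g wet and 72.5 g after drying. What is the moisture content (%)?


Formula: MC = (W_wet - W_dry) / W_wet * 100
Water mass = 87.4 - 72.5 = 14.9 g
MC = 14.9 / 87.4 * 100 = 17.0481%

17.0481%


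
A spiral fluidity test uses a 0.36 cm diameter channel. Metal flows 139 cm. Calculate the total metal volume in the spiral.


Formula: V = pi * (d/2)^2 * L  (cylinder volume)
Radius = 0.36/2 = 0.18 cm
V = pi * 0.18^2 * 139 = 14.1485 cm^3


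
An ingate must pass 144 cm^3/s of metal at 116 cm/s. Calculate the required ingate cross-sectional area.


Formula: A_ingate = Q / v  (continuity equation)
A = 144 cm^3/s / 116 cm/s = 1.2414 cm^2

1.2414 cm^2


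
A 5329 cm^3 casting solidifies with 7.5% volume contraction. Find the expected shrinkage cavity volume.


Formula: V_shrink = V_casting * shrinkage_pct / 100
V_shrink = 5329 cm^3 * 7.5 / 100 = 399.6750 cm^3


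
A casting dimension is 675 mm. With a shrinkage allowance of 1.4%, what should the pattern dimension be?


Formula: L_pattern = L_casting * (1 + shrinkage_rate/100)
Shrinkage factor = 1 + 1.4/100 = 1.014
L_pattern = 675 mm * 1.014 = 684.4500 mm


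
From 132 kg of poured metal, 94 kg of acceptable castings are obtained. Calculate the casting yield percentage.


Formula: Casting Yield = (W_good / W_total) * 100
Yield = (94 kg / 132 kg) * 100 = 71.2121%

Answer: 71.2121%


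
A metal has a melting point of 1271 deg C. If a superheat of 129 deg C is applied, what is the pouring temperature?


Formula: T_pour = T_melt + Superheat
T_pour = 1271 + 129 = 1400 deg C

Final answer: 1400 deg C


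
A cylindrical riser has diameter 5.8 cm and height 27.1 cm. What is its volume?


Formula: V = pi * (D/2)^2 * H  (cylinder volume)
Radius = D/2 = 5.8/2 = 2.9 cm
V = pi * 2.9^2 * 27.1 = 716.0035 cm^3


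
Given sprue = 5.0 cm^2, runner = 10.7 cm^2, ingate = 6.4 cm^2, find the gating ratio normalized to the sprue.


Sprue:Runner:Ingate = 1 : 10.7/5.0 : 6.4/5.0 = 1:2.14:1.28

Answer: 1:2.14:1.28


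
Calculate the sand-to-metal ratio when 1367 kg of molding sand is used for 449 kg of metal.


Formula: Sand-to-Metal Ratio = W_sand / W_metal
Ratio = 1367 kg / 449 kg = 3.0445

Final answer: 3.0445


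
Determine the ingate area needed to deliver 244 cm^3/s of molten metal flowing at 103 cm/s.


Formula: A_ingate = Q / v  (continuity equation)
A = 244 cm^3/s / 103 cm/s = 2.3689 cm^2

2.3689 cm^2


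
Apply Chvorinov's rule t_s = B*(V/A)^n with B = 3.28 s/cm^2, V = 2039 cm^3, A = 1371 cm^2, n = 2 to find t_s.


Formula: t_s = B * (V/A)^n  (Chvorinov's rule, n=2)
Modulus M = V/A = 2039/1371 = 1.487236 cm
M^2 = 1.487236^2 = 2.211871 cm^2
t_s = 3.28 * 2.211871 = 7.2549 s

Final answer: 7.2549 s


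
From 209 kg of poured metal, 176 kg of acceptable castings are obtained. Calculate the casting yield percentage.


Formula: Casting Yield = (W_good / W_total) * 100
Yield = (176 kg / 209 kg) * 100 = 84.2105%

Answer: 84.2105%


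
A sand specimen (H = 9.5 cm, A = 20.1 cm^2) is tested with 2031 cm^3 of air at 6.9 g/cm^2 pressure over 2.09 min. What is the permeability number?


Formula: Permeability Number P = (V * H) / (p * A * t)
Numerator: V * H = 2031 * 9.5 = 19294.5
Denominator: p * A * t = 6.9 * 20.1 * 2.09 = 289.8621
P = 19294.5 / 289.8621 = 66.5644


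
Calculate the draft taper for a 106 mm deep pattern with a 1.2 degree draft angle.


Formula: taper = depth * tan(draft_angle)
tan(1.2 deg) = 0.0209470
taper = 106 mm * 0.0209470 = 2.2204 mm

Answer: 2.2204 mm


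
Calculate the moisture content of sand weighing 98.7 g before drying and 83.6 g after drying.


Formula: MC = (W_wet - W_dry) / W_wet * 100
Water mass = 98.7 - 83.6 = 15.1 g
MC = 15.1 / 98.7 * 100 = 15.2989%

15.2989%


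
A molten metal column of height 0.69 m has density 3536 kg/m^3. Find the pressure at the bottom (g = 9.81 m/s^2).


Formula: P = rho * g * h
rho * g = 3536 * 9.81 = 34688.16 N/m^3
P = 34688.16 * 0.69 = 23934.8304 Pa

Final answer: 23934.8304 Pa


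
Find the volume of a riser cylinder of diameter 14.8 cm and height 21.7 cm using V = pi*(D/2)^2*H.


Formula: V = pi * (D/2)^2 * H  (cylinder volume)
Radius = D/2 = 14.8/2 = 7.4 cm
V = pi * 7.4^2 * 21.7 = 3733.1294 cm^3

Answer: 3733.1294 cm^3


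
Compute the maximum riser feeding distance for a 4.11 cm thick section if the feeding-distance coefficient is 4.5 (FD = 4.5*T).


Formula: FD = 4.5 * T  (riser feeding-distance rule)
FD = 4.5 * 4.11 cm = 18.4950 cm


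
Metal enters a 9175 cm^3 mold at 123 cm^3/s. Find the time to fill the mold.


Formula: t_fill = V_mold / Q_flow
t = 9175 cm^3 / 123 cm^3/s = 74.5935 s

Answer: 74.5935 s


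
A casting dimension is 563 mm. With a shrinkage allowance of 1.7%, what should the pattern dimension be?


Formula: L_pattern = L_casting * (1 + shrinkage_rate/100)
Shrinkage factor = 1 + 1.7/100 = 1.017
L_pattern = 563 mm * 1.017 = 572.5710 mm


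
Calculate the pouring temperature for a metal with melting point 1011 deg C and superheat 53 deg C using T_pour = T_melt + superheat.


Formula: T_pour = T_melt + Superheat
T_pour = 1011 + 53 = 1064 deg C


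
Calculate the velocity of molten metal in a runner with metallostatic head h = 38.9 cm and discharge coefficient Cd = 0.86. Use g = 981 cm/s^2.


Formula: v = Cd * sqrt(2 * g * h)  (Torricelli with discharge coefficient)
2*g*h = 2 * 981 * 38.9 = 76321.8 cm^2/s^2
sqrt(76321.8) = 276.26400 cm/s
v = 0.86 * 276.26400 = 237.5870 cm/s

237.5870 cm/s


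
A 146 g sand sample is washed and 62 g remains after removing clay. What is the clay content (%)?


Formula: Clay% = (W_total - W_washed) / W_total * 100
Clay mass = 146 - 62 = 84 g
Clay% = 84 / 146 * 100 = 57.5342%


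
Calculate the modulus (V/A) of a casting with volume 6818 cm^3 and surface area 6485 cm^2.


Formula: Casting Modulus M = V / A
M = 6818 cm^3 / 6485 cm^2 = 1.0513 cm

1.0513 cm


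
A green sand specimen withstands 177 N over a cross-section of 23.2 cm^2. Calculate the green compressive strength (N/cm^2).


Formula: Compressive Strength = Force / Area
Strength = 177 N / 23.2 cm^2 = 7.6293 N/cm^2

Final answer: 7.6293 N/cm^2


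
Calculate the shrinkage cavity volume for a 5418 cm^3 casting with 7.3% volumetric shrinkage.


Formula: V_shrink = V_casting * shrinkage_pct / 100
V_shrink = 5418 cm^3 * 7.3 / 100 = 395.5140 cm^3

Final answer: 395.5140 cm^3


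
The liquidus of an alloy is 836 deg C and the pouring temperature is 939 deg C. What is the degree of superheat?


Formula: Superheat = T_pour - T_melt
Superheat = 939 - 836 = 103 deg C

103 deg C


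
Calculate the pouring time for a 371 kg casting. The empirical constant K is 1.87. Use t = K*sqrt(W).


Formula: t = K * sqrt(W)
sqrt(W) = sqrt(371) = 19.26136
t = 1.87 * 19.26136 = 36.0187 s

Final answer: 36.0187 s


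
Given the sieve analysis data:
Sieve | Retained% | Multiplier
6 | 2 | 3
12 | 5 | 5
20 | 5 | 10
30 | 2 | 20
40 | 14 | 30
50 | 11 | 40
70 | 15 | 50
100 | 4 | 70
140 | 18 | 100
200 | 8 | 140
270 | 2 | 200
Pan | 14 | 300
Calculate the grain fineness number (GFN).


Formula: GFN = sum(pct * multiplier) / sum(pct)
sum(pct * multiplier) = 9531
sum(pct) = 100
GFN = 9531 / 100 = 95.31

Answer: 95.31


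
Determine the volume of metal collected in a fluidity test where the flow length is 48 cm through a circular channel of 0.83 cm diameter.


Formula: V = pi * (d/2)^2 * L  (cylinder volume)
Radius = 0.83/2 = 0.415 cm
V = pi * 0.415^2 * 48 = 25.9709 cm^3

Answer: 25.9709 cm^3


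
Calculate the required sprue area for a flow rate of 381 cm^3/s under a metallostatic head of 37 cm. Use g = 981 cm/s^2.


Formula: v = sqrt(2*g*h), A = Q/v
Velocity: v = sqrt(2 * 981 * 37) = sqrt(72594) = 269.4327 cm/s
Sprue area: A = Q / v = 381 / 269.4327 = 1.4141 cm^2

Final answer: 1.4141 cm^2


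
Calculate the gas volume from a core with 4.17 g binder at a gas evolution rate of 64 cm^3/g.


Formula: V_gas = W_binder * gas_evolution_rate
V = 4.17 g * 64 cm^3/g = 266.8800 cm^3

266.8800 cm^3


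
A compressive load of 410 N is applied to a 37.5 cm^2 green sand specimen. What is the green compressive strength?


Formula: Compressive Strength = Force / Area
Strength = 410 N / 37.5 cm^2 = 10.9333 N/cm^2

10.9333 N/cm^2


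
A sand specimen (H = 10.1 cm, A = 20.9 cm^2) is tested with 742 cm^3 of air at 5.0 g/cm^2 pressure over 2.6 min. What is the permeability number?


Formula: Permeability Number P = (V * H) / (p * A * t)
Numerator: V * H = 742 * 10.1 = 7494.2
Denominator: p * A * t = 5.0 * 20.9 * 2.6 = 271.7
P = 7494.2 / 271.7 = 27.5826


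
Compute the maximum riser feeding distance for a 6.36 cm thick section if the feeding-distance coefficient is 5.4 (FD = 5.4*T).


Formula: FD = 5.4 * T  (riser feeding-distance rule)
FD = 5.4 * 6.36 cm = 34.3440 cm

Final answer: 34.3440 cm


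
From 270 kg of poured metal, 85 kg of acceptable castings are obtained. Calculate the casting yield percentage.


Formula: Casting Yield = (W_good / W_total) * 100
Yield = (85 kg / 270 kg) * 100 = 31.4815%

31.4815%


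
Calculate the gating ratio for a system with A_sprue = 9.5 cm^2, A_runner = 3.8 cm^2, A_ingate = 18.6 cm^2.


Sprue:Runner:Ingate = 1 : 3.8/9.5 : 18.6/9.5 = 1:0.40:1.96

Final answer: 1:0.40:1.96


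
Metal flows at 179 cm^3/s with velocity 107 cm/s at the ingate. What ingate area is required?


Formula: A_ingate = Q / v  (continuity equation)
A = 179 cm^3/s / 107 cm/s = 1.6729 cm^2


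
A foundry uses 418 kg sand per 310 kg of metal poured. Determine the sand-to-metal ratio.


Formula: Sand-to-Metal Ratio = W_sand / W_metal
Ratio = 418 kg / 310 kg = 1.3484

Final answer: 1.3484


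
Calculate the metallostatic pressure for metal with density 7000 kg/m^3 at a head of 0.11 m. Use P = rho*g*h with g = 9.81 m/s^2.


Formula: P = rho * g * h
rho * g = 7000 * 9.81 = 68670.0 N/m^3
P = 68670.0 * 0.11 = 7553.7000 Pa

7553.7000 Pa


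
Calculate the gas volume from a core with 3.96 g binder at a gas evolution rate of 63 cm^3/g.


Formula: V_gas = W_binder * gas_evolution_rate
V = 3.96 g * 63 cm^3/g = 249.4800 cm^3

Answer: 249.4800 cm^3


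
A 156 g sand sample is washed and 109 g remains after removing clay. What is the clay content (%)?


Formula: Clay% = (W_total - W_washed) / W_total * 100
Clay mass = 156 - 109 = 47 g
Clay% = 47 / 156 * 100 = 30.1282%

Answer: 30.1282%


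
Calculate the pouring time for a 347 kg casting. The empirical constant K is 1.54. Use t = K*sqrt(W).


Formula: t = K * sqrt(W)
sqrt(W) = sqrt(347) = 18.62794
t = 1.54 * 18.62794 = 28.6870 s

Answer: 28.6870 s


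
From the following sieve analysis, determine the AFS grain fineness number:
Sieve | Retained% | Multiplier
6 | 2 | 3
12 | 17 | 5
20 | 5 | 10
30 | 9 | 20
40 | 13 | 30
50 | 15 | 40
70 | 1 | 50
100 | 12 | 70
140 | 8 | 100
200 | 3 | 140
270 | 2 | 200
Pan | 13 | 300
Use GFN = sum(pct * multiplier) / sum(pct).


Formula: GFN = sum(pct * multiplier) / sum(pct)
sum(pct * multiplier) = 7721
sum(pct) = 100
GFN = 7721 / 100 = 77.21


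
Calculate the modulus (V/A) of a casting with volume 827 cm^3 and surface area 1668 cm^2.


Formula: Casting Modulus M = V / A
M = 827 cm^3 / 1668 cm^2 = 0.4958 cm

Final answer: 0.4958 cm


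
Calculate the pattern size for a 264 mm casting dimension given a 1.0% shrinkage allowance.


Formula: L_pattern = L_casting * (1 + shrinkage_rate/100)
Shrinkage factor = 1 + 1.0/100 = 1.01
L_pattern = 264 mm * 1.01 = 266.6400 mm

Final answer: 266.6400 mm


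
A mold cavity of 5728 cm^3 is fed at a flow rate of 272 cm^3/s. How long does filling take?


Formula: t_fill = V_mold / Q_flow
t = 5728 cm^3 / 272 cm^3/s = 21.0588 s

Final answer: 21.0588 s


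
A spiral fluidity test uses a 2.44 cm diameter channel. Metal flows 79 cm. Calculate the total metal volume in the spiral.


Formula: V = pi * (d/2)^2 * L  (cylinder volume)
Radius = 2.44/2 = 1.22 cm
V = pi * 1.22^2 * 79 = 369.3998 cm^3

369.3998 cm^3


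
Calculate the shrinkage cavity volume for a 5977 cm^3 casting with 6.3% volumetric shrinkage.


Formula: V_shrink = V_casting * shrinkage_pct / 100
V_shrink = 5977 cm^3 * 6.3 / 100 = 376.5510 cm^3

376.5510 cm^3


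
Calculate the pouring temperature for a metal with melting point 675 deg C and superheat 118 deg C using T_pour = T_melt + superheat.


Formula: T_pour = T_melt + Superheat
T_pour = 675 + 118 = 793 deg C

Answer: 793 deg C


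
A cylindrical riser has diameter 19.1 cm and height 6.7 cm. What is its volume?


Formula: V = pi * (D/2)^2 * H  (cylinder volume)
Radius = D/2 = 19.1/2 = 9.55 cm
V = pi * 9.55^2 * 6.7 = 1919.6914 cm^3

1919.6914 cm^3


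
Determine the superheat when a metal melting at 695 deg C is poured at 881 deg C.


Formula: Superheat = T_pour - T_melt
Superheat = 881 - 695 = 186 deg C

Answer: 186 deg C


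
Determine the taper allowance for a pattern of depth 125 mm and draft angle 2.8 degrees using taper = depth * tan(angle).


Formula: taper = depth * tan(draft_angle)
tan(2.8 deg) = 0.0489082
taper = 125 mm * 0.0489082 = 6.1135 mm


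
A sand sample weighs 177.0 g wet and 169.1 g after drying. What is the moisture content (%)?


Formula: MC = (W_wet - W_dry) / W_wet * 100
Water mass = 177.0 - 169.1 = 7.9 g
MC = 7.9 / 177.0 * 100 = 4.4633%

Final answer: 4.4633%


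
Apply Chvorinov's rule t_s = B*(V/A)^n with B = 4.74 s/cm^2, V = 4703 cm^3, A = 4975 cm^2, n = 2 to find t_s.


Formula: t_s = B * (V/A)^n  (Chvorinov's rule, n=2)
Modulus M = V/A = 4703/4975 = 0.945327 cm
M^2 = 0.945327^2 = 0.893643 cm^2
t_s = 4.74 * 0.893643 = 4.2359 s

Final answer: 4.2359 s


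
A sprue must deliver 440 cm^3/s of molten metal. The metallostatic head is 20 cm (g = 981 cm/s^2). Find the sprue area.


Formula: v = sqrt(2*g*h), A = Q/v
Velocity: v = sqrt(2 * 981 * 20) = sqrt(39240) = 198.0909 cm/s
Sprue area: A = Q / v = 440 / 198.0909 = 2.2212 cm^2

Answer: 2.2212 cm^2


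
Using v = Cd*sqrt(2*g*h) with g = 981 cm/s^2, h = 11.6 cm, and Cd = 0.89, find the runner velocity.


Formula: v = Cd * sqrt(2 * g * h)  (Torricelli with discharge coefficient)
2*g*h = 2 * 981 * 11.6 = 22759.2 cm^2/s^2
sqrt(22759.2) = 150.86153 cm/s
v = 0.89 * 150.86153 = 134.2668 cm/s

134.2668 cm/s


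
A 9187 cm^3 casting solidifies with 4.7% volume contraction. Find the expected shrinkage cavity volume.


Formula: V_shrink = V_casting * shrinkage_pct / 100
V_shrink = 9187 cm^3 * 4.7 / 100 = 431.7890 cm^3

431.7890 cm^3


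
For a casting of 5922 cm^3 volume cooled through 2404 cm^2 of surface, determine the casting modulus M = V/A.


Formula: Casting Modulus M = V / A
M = 5922 cm^3 / 2404 cm^2 = 2.4634 cm

Answer: 2.4634 cm


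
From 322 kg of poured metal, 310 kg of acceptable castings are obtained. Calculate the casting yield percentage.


Formula: Casting Yield = (W_good / W_total) * 100
Yield = (310 kg / 322 kg) * 100 = 96.2733%

Final answer: 96.2733%


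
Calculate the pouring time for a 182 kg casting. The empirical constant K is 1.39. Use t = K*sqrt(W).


Formula: t = K * sqrt(W)
sqrt(W) = sqrt(182) = 13.49074
t = 1.39 * 13.49074 = 18.7521 s

Final answer: 18.7521 s


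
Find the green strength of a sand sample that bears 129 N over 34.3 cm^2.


Formula: Compressive Strength = Force / Area
Strength = 129 N / 34.3 cm^2 = 3.7609 N/cm^2

Answer: 3.7609 N/cm^2


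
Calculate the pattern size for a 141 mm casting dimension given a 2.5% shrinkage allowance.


Formula: L_pattern = L_casting * (1 + shrinkage_rate/100)
Shrinkage factor = 1 + 2.5/100 = 1.025
L_pattern = 141 mm * 1.025 = 144.5250 mm


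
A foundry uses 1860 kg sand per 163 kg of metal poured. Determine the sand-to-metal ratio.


Formula: Sand-to-Metal Ratio = W_sand / W_metal
Ratio = 1860 kg / 163 kg = 11.4110

Final answer: 11.4110


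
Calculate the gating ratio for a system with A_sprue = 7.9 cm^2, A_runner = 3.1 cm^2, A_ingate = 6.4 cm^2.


Sprue:Runner:Ingate = 1 : 3.1/7.9 : 6.4/7.9 = 1:0.39:0.81


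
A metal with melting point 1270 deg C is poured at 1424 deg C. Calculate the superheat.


Formula: Superheat = T_pour - T_melt
Superheat = 1424 - 1270 = 154 deg C


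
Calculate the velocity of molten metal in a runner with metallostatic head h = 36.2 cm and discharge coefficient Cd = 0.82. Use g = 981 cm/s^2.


Formula: v = Cd * sqrt(2 * g * h)  (Torricelli with discharge coefficient)
2*g*h = 2 * 981 * 36.2 = 71024.4 cm^2/s^2
sqrt(71024.4) = 266.50403 cm/s
v = 0.82 * 266.50403 = 218.5333 cm/s


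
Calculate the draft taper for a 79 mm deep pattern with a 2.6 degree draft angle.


Formula: taper = depth * tan(draft_angle)
tan(2.6 deg) = 0.0454097
taper = 79 mm * 0.0454097 = 3.5874 mm

Final answer: 3.5874 mm


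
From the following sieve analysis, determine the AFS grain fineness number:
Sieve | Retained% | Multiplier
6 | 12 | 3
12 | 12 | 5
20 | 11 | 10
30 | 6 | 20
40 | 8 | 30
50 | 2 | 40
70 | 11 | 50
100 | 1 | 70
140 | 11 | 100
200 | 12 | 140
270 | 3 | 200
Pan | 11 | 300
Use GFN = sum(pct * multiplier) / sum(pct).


Formula: GFN = sum(pct * multiplier) / sum(pct)
sum(pct * multiplier) = 7946
sum(pct) = 100
GFN = 7946 / 100 = 79.46

Answer: 79.46


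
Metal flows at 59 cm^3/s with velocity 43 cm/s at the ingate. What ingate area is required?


Formula: A_ingate = Q / v  (continuity equation)
A = 59 cm^3/s / 43 cm/s = 1.3721 cm^2

Final answer: 1.3721 cm^2


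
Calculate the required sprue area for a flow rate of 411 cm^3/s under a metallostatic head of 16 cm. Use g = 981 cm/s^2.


Formula: v = sqrt(2*g*h), A = Q/v
Velocity: v = sqrt(2 * 981 * 16) = sqrt(31392) = 177.1779 cm/s
Sprue area: A = Q / v = 411 / 177.1779 = 2.3197 cm^2

Final answer: 2.3197 cm^2


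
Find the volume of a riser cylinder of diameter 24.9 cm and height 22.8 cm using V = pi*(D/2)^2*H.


Formula: V = pi * (D/2)^2 * H  (cylinder volume)
Radius = D/2 = 24.9/2 = 12.45 cm
V = pi * 12.45^2 * 22.8 = 11102.5675 cm^3

11102.5675 cm^3


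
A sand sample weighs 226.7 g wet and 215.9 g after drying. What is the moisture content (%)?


Formula: MC = (W_wet - W_dry) / W_wet * 100
Water mass = 226.7 - 215.9 = 10.8 g
MC = 10.8 / 226.7 * 100 = 4.7640%


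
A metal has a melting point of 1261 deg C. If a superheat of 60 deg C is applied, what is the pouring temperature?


Formula: T_pour = T_melt + Superheat
T_pour = 1261 + 60 = 1321 deg C


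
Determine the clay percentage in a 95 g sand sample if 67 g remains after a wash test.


Formula: Clay% = (W_total - W_washed) / W_total * 100
Clay mass = 95 - 67 = 28 g
Clay% = 28 / 95 * 100 = 29.4737%

29.4737%


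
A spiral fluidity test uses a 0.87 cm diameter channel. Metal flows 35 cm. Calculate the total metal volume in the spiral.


Formula: V = pi * (d/2)^2 * L  (cylinder volume)
Radius = 0.87/2 = 0.435 cm
V = pi * 0.435^2 * 35 = 20.8064 cm^3

20.8064 cm^3


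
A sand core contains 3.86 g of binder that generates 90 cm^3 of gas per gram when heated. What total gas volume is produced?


Formula: V_gas = W_binder * gas_evolution_rate
V = 3.86 g * 90 cm^3/g = 347.4000 cm^3

347.4000 cm^3


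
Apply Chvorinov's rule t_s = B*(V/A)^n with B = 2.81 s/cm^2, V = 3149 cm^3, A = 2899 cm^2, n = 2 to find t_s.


Formula: t_s = B * (V/A)^n  (Chvorinov's rule, n=2)
Modulus M = V/A = 3149/2899 = 1.086237 cm
M^2 = 1.086237^2 = 1.179911 cm^2
t_s = 2.81 * 1.179911 = 3.3155 s

Answer: 3.3155 s


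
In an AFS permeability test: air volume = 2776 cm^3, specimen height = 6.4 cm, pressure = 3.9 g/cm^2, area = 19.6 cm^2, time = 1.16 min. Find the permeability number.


Formula: Permeability Number P = (V * H) / (p * A * t)
Numerator: V * H = 2776 * 6.4 = 17766.4
Denominator: p * A * t = 3.9 * 19.6 * 1.16 = 88.6704
P = 17766.4 / 88.6704 = 200.3645

200.3645


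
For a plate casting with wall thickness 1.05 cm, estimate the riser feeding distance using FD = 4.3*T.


Formula: FD = 4.3 * T  (riser feeding-distance rule)
FD = 4.3 * 1.05 cm = 4.5150 cm

4.5150 cm


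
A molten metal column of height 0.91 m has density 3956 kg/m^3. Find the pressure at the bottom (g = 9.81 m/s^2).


Formula: P = rho * g * h
rho * g = 3956 * 9.81 = 38808.36 N/m^3
P = 38808.36 * 0.91 = 35315.6076 Pa

Final answer: 35315.6076 Pa


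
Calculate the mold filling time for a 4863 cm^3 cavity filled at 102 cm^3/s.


Formula: t_fill = V_mold / Q_flow
t = 4863 cm^3 / 102 cm^3/s = 47.6765 s

47.6765 s


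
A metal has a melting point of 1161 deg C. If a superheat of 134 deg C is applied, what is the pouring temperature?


Formula: T_pour = T_melt + Superheat
T_pour = 1161 + 134 = 1295 deg C

Answer: 1295 deg C


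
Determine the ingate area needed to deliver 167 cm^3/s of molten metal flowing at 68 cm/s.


Formula: A_ingate = Q / v  (continuity equation)
A = 167 cm^3/s / 68 cm/s = 2.4559 cm^2

Answer: 2.4559 cm^2


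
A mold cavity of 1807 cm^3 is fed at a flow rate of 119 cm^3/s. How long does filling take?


Formula: t_fill = V_mold / Q_flow
t = 1807 cm^3 / 119 cm^3/s = 15.1849 s

Answer: 15.1849 s


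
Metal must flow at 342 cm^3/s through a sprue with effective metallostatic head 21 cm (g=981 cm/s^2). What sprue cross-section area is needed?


Formula: v = sqrt(2*g*h), A = Q/v
Velocity: v = sqrt(2 * 981 * 21) = sqrt(41202) = 202.9828 cm/s
Sprue area: A = Q / v = 342 / 202.9828 = 1.6849 cm^2

Final answer: 1.6849 cm^2


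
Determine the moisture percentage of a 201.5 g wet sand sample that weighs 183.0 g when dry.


Formula: MC = (W_wet - W_dry) / W_wet * 100
Water mass = 201.5 - 183.0 = 18.5 g
MC = 18.5 / 201.5 * 100 = 9.1811%

Final answer: 9.1811%


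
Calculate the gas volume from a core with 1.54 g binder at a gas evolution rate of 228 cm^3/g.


Formula: V_gas = W_binder * gas_evolution_rate
V = 1.54 g * 228 cm^3/g = 351.1200 cm^3

Final answer: 351.1200 cm^3


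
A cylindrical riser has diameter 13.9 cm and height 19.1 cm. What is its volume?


Formula: V = pi * (D/2)^2 * H  (cylinder volume)
Radius = D/2 = 13.9/2 = 6.95 cm
V = pi * 6.95^2 * 19.1 = 2898.3635 cm^3

Answer: 2898.3635 cm^3


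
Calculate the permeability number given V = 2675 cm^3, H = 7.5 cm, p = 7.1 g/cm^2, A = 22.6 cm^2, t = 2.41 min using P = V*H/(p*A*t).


Formula: Permeability Number P = (V * H) / (p * A * t)
Numerator: V * H = 2675 * 7.5 = 20062.5
Denominator: p * A * t = 7.1 * 22.6 * 2.41 = 386.7086
P = 20062.5 / 386.7086 = 51.8801

51.8801


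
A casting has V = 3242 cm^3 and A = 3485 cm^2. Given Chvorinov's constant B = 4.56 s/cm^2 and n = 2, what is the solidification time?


Formula: t_s = B * (V/A)^n  (Chvorinov's rule, n=2)
Modulus M = V/A = 3242/3485 = 0.930273 cm
M^2 = 0.930273^2 = 0.865408 cm^2
t_s = 4.56 * 0.865408 = 3.9463 s

3.9463 s


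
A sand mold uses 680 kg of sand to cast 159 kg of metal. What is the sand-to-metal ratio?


Formula: Sand-to-Metal Ratio = W_sand / W_metal
Ratio = 680 kg / 159 kg = 4.2767

4.2767


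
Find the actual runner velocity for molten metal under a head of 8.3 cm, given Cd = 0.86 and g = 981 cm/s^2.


Formula: v = Cd * sqrt(2 * g * h)  (Torricelli with discharge coefficient)
2*g*h = 2 * 981 * 8.3 = 16284.6 cm^2/s^2
sqrt(16284.6) = 127.61113 cm/s
v = 0.86 * 127.61113 = 109.7456 cm/s

Final answer: 109.7456 cm/s


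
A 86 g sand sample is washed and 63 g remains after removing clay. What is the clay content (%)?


Formula: Clay% = (W_total - W_washed) / W_total * 100
Clay mass = 86 - 63 = 23 g
Clay% = 23 / 86 * 100 = 26.7442%

Answer: 26.7442%


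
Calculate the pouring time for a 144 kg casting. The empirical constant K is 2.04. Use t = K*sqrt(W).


Formula: t = K * sqrt(W)
sqrt(W) = sqrt(144) = 12.00000
t = 2.04 * 12.00000 = 24.4800 s

24.4800 s


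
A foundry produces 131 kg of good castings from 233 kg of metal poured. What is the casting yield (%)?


Formula: Casting Yield = (W_good / W_total) * 100
Yield = (131 kg / 233 kg) * 100 = 56.2232%


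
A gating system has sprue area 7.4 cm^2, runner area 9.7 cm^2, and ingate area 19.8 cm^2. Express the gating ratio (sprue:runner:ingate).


Sprue:Runner:Ingate = 1 : 9.7/7.4 : 19.8/7.4 = 1:1.31:2.68

1:1.31:2.68


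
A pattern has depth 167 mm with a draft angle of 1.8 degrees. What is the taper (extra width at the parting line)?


Formula: taper = depth * tan(draft_angle)
tan(1.8 deg) = 0.0314263
taper = 167 mm * 0.0314263 = 5.2482 mm

Final answer: 5.2482 mm


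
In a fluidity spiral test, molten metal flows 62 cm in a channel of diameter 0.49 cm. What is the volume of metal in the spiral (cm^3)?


Formula: V = pi * (d/2)^2 * L  (cylinder volume)
Radius = 0.49/2 = 0.245 cm
V = pi * 0.245^2 * 62 = 11.6916 cm^3

Final answer: 11.6916 cm^3


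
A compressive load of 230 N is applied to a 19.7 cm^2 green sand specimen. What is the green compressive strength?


Formula: Compressive Strength = Force / Area
Strength = 230 N / 19.7 cm^2 = 11.6751 N/cm^2

11.6751 N/cm^2


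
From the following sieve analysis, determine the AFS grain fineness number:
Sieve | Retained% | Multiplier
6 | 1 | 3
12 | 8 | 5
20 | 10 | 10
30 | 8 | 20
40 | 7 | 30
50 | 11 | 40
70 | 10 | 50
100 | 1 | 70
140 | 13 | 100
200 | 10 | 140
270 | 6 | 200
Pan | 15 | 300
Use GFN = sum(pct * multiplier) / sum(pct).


Formula: GFN = sum(pct * multiplier) / sum(pct)
sum(pct * multiplier) = 9923
sum(pct) = 100
GFN = 9923 / 100 = 99.23

99.23


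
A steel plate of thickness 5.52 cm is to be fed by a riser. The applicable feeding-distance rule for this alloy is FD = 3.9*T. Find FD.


Formula: FD = 3.9 * T  (riser feeding-distance rule)
FD = 3.9 * 5.52 cm = 21.5280 cm

Answer: 21.5280 cm


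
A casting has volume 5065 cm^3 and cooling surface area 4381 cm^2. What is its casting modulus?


Formula: Casting Modulus M = V / A
M = 5065 cm^3 / 4381 cm^2 = 1.1561 cm

Answer: 1.1561 cm


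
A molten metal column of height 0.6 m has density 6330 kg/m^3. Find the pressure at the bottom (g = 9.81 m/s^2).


Formula: P = rho * g * h
rho * g = 6330 * 9.81 = 62097.3 N/m^3
P = 62097.3 * 0.6 = 37258.3800 Pa

Final answer: 37258.3800 Pa


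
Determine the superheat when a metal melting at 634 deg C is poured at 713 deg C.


Formula: Superheat = T_pour - T_melt
Superheat = 713 - 634 = 79 deg C

Answer: 79 deg C


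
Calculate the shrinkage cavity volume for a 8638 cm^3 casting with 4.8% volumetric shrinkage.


Formula: V_shrink = V_casting * shrinkage_pct / 100
V_shrink = 8638 cm^3 * 4.8 / 100 = 414.6240 cm^3

Answer: 414.6240 cm^3


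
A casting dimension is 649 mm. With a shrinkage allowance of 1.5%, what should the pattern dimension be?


Formula: L_pattern = L_casting * (1 + shrinkage_rate/100)
Shrinkage factor = 1 + 1.5/100 = 1.015
L_pattern = 649 mm * 1.015 = 658.7350 mm

Final answer: 658.7350 mm


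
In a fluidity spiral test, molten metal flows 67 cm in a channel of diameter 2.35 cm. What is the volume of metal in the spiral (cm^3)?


Formula: V = pi * (d/2)^2 * L  (cylinder volume)
Radius = 2.35/2 = 1.175 cm
V = pi * 1.175^2 * 67 = 290.6032 cm^3


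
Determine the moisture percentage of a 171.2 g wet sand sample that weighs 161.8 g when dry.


Formula: MC = (W_wet - W_dry) / W_wet * 100
Water mass = 171.2 - 161.8 = 9.4 g
MC = 9.4 / 171.2 * 100 = 5.4907%

Final answer: 5.4907%


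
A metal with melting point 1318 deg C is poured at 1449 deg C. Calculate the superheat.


Formula: Superheat = T_pour - T_melt
Superheat = 1449 - 1318 = 131 deg C

Answer: 131 deg C


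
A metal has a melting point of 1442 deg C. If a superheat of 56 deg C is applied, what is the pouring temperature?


Formula: T_pour = T_melt + Superheat
T_pour = 1442 + 56 = 1498 deg C

1498 deg C


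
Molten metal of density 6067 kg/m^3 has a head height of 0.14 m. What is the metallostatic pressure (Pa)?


Formula: P = rho * g * h
rho * g = 6067 * 9.81 = 59517.27 N/m^3
P = 59517.27 * 0.14 = 8332.4178 Pa

8332.4178 Pa


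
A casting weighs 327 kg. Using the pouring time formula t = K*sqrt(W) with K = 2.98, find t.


Formula: t = K * sqrt(W)
sqrt(W) = sqrt(327) = 18.08314
t = 2.98 * 18.08314 = 53.8878 s


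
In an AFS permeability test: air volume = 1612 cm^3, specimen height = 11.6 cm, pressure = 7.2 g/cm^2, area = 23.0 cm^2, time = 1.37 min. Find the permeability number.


Formula: Permeability Number P = (V * H) / (p * A * t)
Numerator: V * H = 1612 * 11.6 = 18699.2
Denominator: p * A * t = 7.2 * 23.0 * 1.37 = 226.872
P = 18699.2 / 226.872 = 82.4218


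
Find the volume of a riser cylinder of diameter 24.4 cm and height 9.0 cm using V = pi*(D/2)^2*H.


Formula: V = pi * (D/2)^2 * H  (cylinder volume)
Radius = D/2 = 24.4/2 = 12.2 cm
V = pi * 12.2^2 * 9.0 = 4208.3519 cm^3

Final answer: 4208.3519 cm^3


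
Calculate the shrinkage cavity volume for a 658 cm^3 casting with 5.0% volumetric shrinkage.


Formula: V_shrink = V_casting * shrinkage_pct / 100
V_shrink = 658 cm^3 * 5.0 / 100 = 32.9000 cm^3


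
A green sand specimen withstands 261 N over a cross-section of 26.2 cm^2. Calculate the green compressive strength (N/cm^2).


Formula: Compressive Strength = Force / Area
Strength = 261 N / 26.2 cm^2 = 9.9618 N/cm^2


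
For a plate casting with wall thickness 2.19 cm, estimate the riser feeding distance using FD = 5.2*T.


Formula: FD = 5.2 * T  (riser feeding-distance rule)
FD = 5.2 * 2.19 cm = 11.3880 cm

Answer: 11.3880 cm


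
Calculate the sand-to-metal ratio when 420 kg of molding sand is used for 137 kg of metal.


Formula: Sand-to-Metal Ratio = W_sand / W_metal
Ratio = 420 kg / 137 kg = 3.0657

Answer: 3.0657


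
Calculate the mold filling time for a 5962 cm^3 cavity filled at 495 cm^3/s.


Formula: t_fill = V_mold / Q_flow
t = 5962 cm^3 / 495 cm^3/s = 12.0444 s

Final answer: 12.0444 s


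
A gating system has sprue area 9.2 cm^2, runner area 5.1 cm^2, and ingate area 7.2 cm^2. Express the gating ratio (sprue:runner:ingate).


Sprue:Runner:Ingate = 1 : 5.1/9.2 : 7.2/9.2 = 1:0.55:0.78


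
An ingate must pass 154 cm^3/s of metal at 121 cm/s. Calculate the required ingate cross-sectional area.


Formula: A_ingate = Q / v  (continuity equation)
A = 154 cm^3/s / 121 cm/s = 1.2727 cm^2

1.2727 cm^2


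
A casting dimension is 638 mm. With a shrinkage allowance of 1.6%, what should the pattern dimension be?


Formula: L_pattern = L_casting * (1 + shrinkage_rate/100)
Shrinkage factor = 1 + 1.6/100 = 1.016
L_pattern = 638 mm * 1.016 = 648.2080 mm

Answer: 648.2080 mm


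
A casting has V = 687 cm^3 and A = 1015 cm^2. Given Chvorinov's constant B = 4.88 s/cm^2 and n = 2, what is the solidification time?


Formula: t_s = B * (V/A)^n  (Chvorinov's rule, n=2)
Modulus M = V/A = 687/1015 = 0.676847 cm
M^2 = 0.676847^2 = 0.458122 cm^2
t_s = 4.88 * 0.458122 = 2.2356 s

Final answer: 2.2356 s


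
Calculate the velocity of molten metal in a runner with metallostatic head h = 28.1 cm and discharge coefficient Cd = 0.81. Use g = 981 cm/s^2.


Formula: v = Cd * sqrt(2 * g * h)  (Torricelli with discharge coefficient)
2*g*h = 2 * 981 * 28.1 = 55132.2 cm^2/s^2
sqrt(55132.2) = 234.80247 cm/s
v = 0.81 * 234.80247 = 190.1900 cm/s


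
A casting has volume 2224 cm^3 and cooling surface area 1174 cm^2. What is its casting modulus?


Formula: Casting Modulus M = V / A
M = 2224 cm^3 / 1174 cm^2 = 1.8944 cm

Final answer: 1.8944 cm


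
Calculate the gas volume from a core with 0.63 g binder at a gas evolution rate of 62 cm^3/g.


Formula: V_gas = W_binder * gas_evolution_rate
V = 0.63 g * 62 cm^3/g = 39.0600 cm^3

Final answer: 39.0600 cm^3


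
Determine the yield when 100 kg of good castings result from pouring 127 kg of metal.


Formula: Casting Yield = (W_good / W_total) * 100
Yield = (100 kg / 127 kg) * 100 = 78.7402%


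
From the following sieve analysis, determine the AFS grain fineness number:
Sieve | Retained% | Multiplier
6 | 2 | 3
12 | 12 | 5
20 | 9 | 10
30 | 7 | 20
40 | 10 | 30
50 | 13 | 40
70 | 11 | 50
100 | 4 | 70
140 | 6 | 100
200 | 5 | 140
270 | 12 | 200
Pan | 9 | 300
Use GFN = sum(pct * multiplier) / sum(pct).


Formula: GFN = sum(pct * multiplier) / sum(pct)
sum(pct * multiplier) = 8346
sum(pct) = 100
GFN = 8346 / 100 = 83.46

83.46


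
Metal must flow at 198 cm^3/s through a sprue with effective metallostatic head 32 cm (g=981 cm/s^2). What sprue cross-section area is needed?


Formula: v = sqrt(2*g*h), A = Q/v
Velocity: v = sqrt(2 * 981 * 32) = sqrt(62784) = 250.5674 cm/s
Sprue area: A = Q / v = 198 / 250.5674 = 0.7902 cm^2

0.7902 cm^2


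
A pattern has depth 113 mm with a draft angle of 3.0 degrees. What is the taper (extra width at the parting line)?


Formula: taper = depth * tan(draft_angle)
tan(3.0 deg) = 0.0524078
taper = 113 mm * 0.0524078 = 5.9221 mm

5.9221 mm


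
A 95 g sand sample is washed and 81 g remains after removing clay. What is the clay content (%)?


Formula: Clay% = (W_total - W_washed) / W_total * 100
Clay mass = 95 - 81 = 14 g
Clay% = 14 / 95 * 100 = 14.7368%


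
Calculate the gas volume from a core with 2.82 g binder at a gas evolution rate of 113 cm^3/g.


Formula: V_gas = W_binder * gas_evolution_rate
V = 2.82 g * 113 cm^3/g = 318.6600 cm^3

318.6600 cm^3


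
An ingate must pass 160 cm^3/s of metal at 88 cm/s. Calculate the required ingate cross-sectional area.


Formula: A_ingate = Q / v  (continuity equation)
A = 160 cm^3/s / 88 cm/s = 1.8182 cm^2


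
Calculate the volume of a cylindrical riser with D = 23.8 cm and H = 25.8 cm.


Formula: V = pi * (D/2)^2 * H  (cylinder volume)
Radius = D/2 = 23.8/2 = 11.9 cm
V = pi * 11.9^2 * 25.8 = 11477.9281 cm^3

Answer: 11477.9281 cm^3


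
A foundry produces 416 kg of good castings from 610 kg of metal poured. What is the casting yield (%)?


Formula: Casting Yield = (W_good / W_total) * 100
Yield = (416 kg / 610 kg) * 100 = 68.1967%

Answer: 68.1967%


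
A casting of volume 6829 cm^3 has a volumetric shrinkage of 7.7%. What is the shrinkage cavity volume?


Formula: V_shrink = V_casting * shrinkage_pct / 100
V_shrink = 6829 cm^3 * 7.7 / 100 = 525.8330 cm^3

Final answer: 525.8330 cm^3


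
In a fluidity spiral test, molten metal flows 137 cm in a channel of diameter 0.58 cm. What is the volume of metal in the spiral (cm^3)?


Formula: V = pi * (d/2)^2 * L  (cylinder volume)
Radius = 0.58/2 = 0.29 cm
V = pi * 0.29^2 * 137 = 36.1965 cm^3


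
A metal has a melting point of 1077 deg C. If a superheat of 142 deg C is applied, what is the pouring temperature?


Formula: T_pour = T_melt + Superheat
T_pour = 1077 + 142 = 1219 deg C

Answer: 1219 deg C


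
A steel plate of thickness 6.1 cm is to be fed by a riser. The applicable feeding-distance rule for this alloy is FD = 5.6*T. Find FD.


Formula: FD = 5.6 * T  (riser feeding-distance rule)
FD = 5.6 * 6.1 cm = 34.1600 cm

Answer: 34.1600 cm


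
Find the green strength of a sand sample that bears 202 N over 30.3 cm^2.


Formula: Compressive Strength = Force / Area
Strength = 202 N / 30.3 cm^2 = 6.6667 N/cm^2


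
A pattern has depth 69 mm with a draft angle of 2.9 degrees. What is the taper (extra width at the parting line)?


Formula: taper = depth * tan(draft_angle)
tan(2.9 deg) = 0.0506578
taper = 69 mm * 0.0506578 = 3.4954 mm

Final answer: 3.4954 mm


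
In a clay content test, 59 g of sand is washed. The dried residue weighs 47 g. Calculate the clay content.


Formula: Clay% = (W_total - W_washed) / W_total * 100
Clay mass = 59 - 47 = 12 g
Clay% = 12 / 59 * 100 = 20.3390%

Final answer: 20.3390%


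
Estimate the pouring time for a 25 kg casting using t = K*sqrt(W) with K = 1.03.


Formula: t = K * sqrt(W)
sqrt(W) = sqrt(25) = 5.00000
t = 1.03 * 5.00000 = 5.1500 s


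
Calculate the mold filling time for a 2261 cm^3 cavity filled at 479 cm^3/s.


Formula: t_fill = V_mold / Q_flow
t = 2261 cm^3 / 479 cm^3/s = 4.7203 s

4.7203 s


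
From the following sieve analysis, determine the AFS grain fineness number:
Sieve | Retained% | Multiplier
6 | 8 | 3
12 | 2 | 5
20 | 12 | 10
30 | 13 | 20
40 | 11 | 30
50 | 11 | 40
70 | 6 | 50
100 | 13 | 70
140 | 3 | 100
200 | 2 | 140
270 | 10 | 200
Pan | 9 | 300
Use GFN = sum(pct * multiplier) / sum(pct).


Formula: GFN = sum(pct * multiplier) / sum(pct)
sum(pct * multiplier) = 7674
sum(pct) = 100
GFN = 7674 / 100 = 76.74

Final answer: 76.74


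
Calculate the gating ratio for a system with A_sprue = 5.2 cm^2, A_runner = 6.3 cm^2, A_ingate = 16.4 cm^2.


Sprue:Runner:Ingate = 1 : 6.3/5.2 : 16.4/5.2 = 1:1.21:3.15

1:1.21:3.15
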